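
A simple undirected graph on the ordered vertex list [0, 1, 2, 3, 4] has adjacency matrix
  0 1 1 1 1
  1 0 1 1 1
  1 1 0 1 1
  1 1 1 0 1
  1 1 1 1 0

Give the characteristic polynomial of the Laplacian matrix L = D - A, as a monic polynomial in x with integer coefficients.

Each diagonal entry of L is the vertex degree and each off-diagonal entry is -1 where an edge is present, 0 otherwise; in the order [0, 1, 2, 3, 4] the diagonal is [4, 4, 4, 4, 4]. Computing det(xI - L) by cofactor expansion (or equivalently via sum-over-permutations) gives x^5 - 20x^4 + 150x^3 - 500x^2 + 625x. The constant term is 0 because L is singular (the all-ones vector lies in its kernel). There is one zero in the spectrum, matching the 1 component. By the matrix-tree theorem the graph has (1/5) * product of the nonzero eigenvalues = 125 spanning trees.

x^5 - 20x^4 + 150x^3 - 500x^2 + 625x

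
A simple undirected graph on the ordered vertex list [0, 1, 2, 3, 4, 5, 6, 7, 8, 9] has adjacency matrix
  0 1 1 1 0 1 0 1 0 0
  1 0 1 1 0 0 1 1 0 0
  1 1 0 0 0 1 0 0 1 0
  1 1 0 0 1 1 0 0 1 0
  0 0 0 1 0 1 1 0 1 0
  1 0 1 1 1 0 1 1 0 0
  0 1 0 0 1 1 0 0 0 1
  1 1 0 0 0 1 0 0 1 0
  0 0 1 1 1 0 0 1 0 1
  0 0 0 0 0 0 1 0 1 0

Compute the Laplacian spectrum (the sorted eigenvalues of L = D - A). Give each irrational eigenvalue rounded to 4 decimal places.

With the vertex order [0, 1, 2, 3, 4, 5, 6, 7, 8, 9], the degrees are [5, 5, 4, 5, 4, 6, 4, 4, 5, 2], giving D = diag(5, 5, 4, 5, 4, 6, 4, 4, 5, 2) and L = D - A. The multiplicity of 0 as a Laplacian eigenvalue equals the number of connected components. The eigenvalues sum to 44, which equals trace(L) = 2|E|. By the matrix-tree theorem the graph has (1/10) * product of the nonzero eigenvalues = 69192 spanning trees.

[0, 1.6351, 3.0480, 3.8200, 4, 4.7808, 5.3852, 6.3218, 6.8027, 8.2064]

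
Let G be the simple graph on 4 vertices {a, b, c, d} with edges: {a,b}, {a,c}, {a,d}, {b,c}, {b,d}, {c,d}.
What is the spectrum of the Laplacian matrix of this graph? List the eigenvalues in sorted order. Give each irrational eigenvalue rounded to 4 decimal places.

Reading degrees in the order [a, b, c, d] gives [3, 3, 3, 3]; set D = diag(3, 3, 3, 3) and form L = D - A. Diagonalising L (or applying a numerical eigensolver to the 4x4 matrix) gives the spectrum above.

[0, 4, 4, 4]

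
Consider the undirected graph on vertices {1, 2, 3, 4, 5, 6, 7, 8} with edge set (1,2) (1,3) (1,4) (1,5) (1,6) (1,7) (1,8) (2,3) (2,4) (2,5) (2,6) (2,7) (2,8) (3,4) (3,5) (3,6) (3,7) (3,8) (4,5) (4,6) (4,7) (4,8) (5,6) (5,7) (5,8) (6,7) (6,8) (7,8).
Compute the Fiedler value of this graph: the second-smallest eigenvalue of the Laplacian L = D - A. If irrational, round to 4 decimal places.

With the vertex order [1, 2, 3, 4, 5, 6, 7, 8], the degrees are [7, 7, 7, 7, 7, 7, 7, 7], giving D = diag(7, 7, 7, 7, 7, 7, 7, 7) and L = D - A. Computing the eigenvalues of L and sorting gives [0, 8, 8, 8, 8, 8, 8, 8]. The Fiedler value lambda_2 = 8 is strictly positive, so the graph is connected. There is one zero in the spectrum, matching the 1 component. The largest eigenvalue, 8, is at most the vertex count 8.

8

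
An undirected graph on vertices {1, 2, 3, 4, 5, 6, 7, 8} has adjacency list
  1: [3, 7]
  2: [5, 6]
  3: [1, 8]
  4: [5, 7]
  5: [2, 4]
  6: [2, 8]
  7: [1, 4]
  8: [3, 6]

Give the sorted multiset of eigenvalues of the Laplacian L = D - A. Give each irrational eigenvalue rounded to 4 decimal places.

Each diagonal entry of L is the vertex degree and each off-diagonal entry is -1 where an edge is present, 0 otherwise; in the order [1, 2, 3, 4, 5, 6, 7, 8] the diagonal is [2, 2, 2, 2, 2, 2, 2, 2]. The multiplicity of 0 as a Laplacian eigenvalue equals the number of connected components. The single zero eigenvalue shows the graph is connected. The largest eigenvalue, 4, is at most the vertex count 8.

[0, 0.5858, 0.5858, 2, 2, 3.4142, 3.4142, 4]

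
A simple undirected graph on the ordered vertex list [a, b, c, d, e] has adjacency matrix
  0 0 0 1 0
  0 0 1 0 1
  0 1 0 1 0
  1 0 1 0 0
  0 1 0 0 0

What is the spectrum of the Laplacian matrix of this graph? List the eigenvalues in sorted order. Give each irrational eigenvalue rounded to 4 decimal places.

[0, 0.3820, 1.3820, 2.6180, 3.6180]

Reading degrees in the order [a, b, c, d, e] gives [1, 2, 2, 2, 1]; set D = diag(1, 2, 2, 2, 1) and form L = D - A. Diagonalising L (or applying a numerical eigensolver to the 5x5 matrix) gives the spectrum above. The single zero eigenvalue shows the graph is connected. The eigenvalues sum to 8, which equals trace(L) = 2|E|. There is one zero in the spectrum, matching the 1 component.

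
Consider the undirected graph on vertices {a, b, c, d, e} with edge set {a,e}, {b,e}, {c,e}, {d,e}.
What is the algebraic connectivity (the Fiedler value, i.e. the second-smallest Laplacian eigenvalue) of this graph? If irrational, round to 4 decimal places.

With the vertex order [a, b, c, d, e], the degrees are [1, 1, 1, 1, 4], giving D = diag(1, 1, 1, 1, 4) and L = D - A. Computing the eigenvalues of L and sorting gives [0, 1, 1, 1, 5]. The Fiedler value lambda_2 = 1 is strictly positive, so the graph is connected. The largest eigenvalue, 5, is at most the vertex count 5.

1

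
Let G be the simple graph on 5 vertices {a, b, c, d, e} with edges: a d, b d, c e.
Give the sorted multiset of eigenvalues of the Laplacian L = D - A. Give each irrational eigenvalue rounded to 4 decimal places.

[0, 0, 1, 2, 3]

Reading degrees in the order [a, b, c, d, e] gives [1, 1, 1, 2, 1]; set D = diag(1, 1, 1, 2, 1) and form L = D - A. The multiplicity of 0 as a Laplacian eigenvalue equals the number of connected components. The 2 zero eigenvalues correspond to the 2 connected components. The largest eigenvalue, 3, is at most the vertex count 5. The eigenvalues sum to 6, which equals trace(L) = 2|E|.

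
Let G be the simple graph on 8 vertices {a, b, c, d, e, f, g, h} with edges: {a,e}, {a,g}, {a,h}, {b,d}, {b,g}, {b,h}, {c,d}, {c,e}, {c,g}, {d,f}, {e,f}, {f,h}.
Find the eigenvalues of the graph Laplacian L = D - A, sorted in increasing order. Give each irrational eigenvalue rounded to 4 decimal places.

Reading degrees in the order [a, b, c, d, e, f, g, h] gives [3, 3, 3, 3, 3, 3, 3, 3]; set D = diag(3, 3, 3, 3, 3, 3, 3, 3) and form L = D - A. The multiplicity of 0 as a Laplacian eigenvalue equals the number of connected components. The largest eigenvalue, 6, is at most the vertex count 8. By the matrix-tree theorem the graph has (1/8) * product of the nonzero eigenvalues = 384 spanning trees.

[0, 2, 2, 2, 4, 4, 4, 6]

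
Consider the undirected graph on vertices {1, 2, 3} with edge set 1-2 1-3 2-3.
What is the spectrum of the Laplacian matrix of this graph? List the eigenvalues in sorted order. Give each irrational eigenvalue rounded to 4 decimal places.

[0, 3, 3]

Reading degrees in the order [1, 2, 3] gives [2, 2, 2]; set D = diag(2, 2, 2) and form L = D - A. L is symmetric positive semidefinite, so every eigenvalue is real and nonnegative. The eigenvalues sum to 6, which equals trace(L) = 2|E|.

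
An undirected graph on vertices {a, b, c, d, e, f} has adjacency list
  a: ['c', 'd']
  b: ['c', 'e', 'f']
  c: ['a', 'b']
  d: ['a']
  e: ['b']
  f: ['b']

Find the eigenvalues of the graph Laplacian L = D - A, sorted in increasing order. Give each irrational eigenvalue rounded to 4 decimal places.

Reading degrees in the order [a, b, c, d, e, f] gives [2, 3, 2, 1, 1, 1]; set D = diag(2, 3, 2, 1, 1, 1) and form L = D - A. The multiplicity of 0 as a Laplacian eigenvalue equals the number of connected components. The single zero eigenvalue shows the graph is connected. The eigenvalues sum to 10, which equals trace(L) = 2|E|.

[0, 0.3249, 1, 1.4608, 3, 4.2143]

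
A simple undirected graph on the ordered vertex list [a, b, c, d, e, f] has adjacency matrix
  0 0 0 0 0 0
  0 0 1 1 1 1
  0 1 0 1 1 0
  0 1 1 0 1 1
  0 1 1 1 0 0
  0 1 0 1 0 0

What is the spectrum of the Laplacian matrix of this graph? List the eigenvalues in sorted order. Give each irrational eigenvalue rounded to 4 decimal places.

[0, 0, 2, 4, 5, 5]

Each diagonal entry of L is the vertex degree and each off-diagonal entry is -1 where an edge is present, 0 otherwise; in the order [a, b, c, d, e, f] the diagonal is [0, 4, 3, 4, 3, 2]. Diagonalising L (or applying a numerical eigensolver to the 6x6 matrix) gives the spectrum above. The 2 zero eigenvalues correspond to the 2 connected components. The largest eigenvalue, 5, is at most the vertex count 6.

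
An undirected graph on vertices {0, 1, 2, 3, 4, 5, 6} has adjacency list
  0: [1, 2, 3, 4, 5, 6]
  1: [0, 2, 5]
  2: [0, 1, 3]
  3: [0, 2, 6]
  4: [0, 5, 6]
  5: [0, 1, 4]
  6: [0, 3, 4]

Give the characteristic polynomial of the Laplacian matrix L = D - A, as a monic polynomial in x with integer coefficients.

With the vertex order [0, 1, 2, 3, 4, 5, 6], the degrees are [6, 3, 3, 3, 3, 3, 3], giving D = diag(6, 3, 3, 3, 3, 3, 3) and L = D - A. L has integer entries, so p(x) = det(xI - L) has integer coefficients. Expanding the determinant yields x^7 - 24x^6 + 231x^5 - 1140x^4 + 3036x^3 - 4128x^2 + 2240x. The coefficient of x^6 equals -trace(L) = -24, matching the sum of degrees. By the matrix-tree theorem the graph has (1/7) * product of the nonzero eigenvalues = 320 spanning trees.

x^7 - 24x^6 + 231x^5 - 1140x^4 + 3036x^3 - 4128x^2 + 2240x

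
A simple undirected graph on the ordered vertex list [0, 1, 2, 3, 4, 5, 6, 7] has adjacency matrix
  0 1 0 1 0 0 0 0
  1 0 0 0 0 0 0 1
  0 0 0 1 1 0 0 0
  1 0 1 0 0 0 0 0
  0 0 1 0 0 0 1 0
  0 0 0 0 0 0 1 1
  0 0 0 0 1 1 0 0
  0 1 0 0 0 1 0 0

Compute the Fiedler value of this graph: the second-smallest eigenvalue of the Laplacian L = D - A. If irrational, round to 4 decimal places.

Each diagonal entry of L is the vertex degree and each off-diagonal entry is -1 where an edge is present, 0 otherwise; in the order [0, 1, 2, 3, 4, 5, 6, 7] the diagonal is [2, 2, 2, 2, 2, 2, 2, 2]. The smallest Laplacian eigenvalue is always 0. The next one, lambda_2 = 0.5858, measures how hard the graph is to disconnect: larger values mean better connectivity. There is one zero in the spectrum, matching the 1 component.

0.5858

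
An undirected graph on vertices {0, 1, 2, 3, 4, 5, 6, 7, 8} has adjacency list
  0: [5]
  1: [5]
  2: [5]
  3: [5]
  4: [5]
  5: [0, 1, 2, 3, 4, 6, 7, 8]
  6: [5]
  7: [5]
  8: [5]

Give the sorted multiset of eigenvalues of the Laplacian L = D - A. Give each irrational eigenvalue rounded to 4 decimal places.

Reading degrees in the order [0, 1, 2, 3, 4, 5, 6, 7, 8] gives [1, 1, 1, 1, 1, 8, 1, 1, 1]; set D = diag(1, 1, 1, 1, 1, 8, 1, 1, 1) and form L = D - A. Since every row of L sums to 0, the all-ones vector is in the kernel and 0 is an eigenvalue. There is one zero in the spectrum, matching the 1 component.

[0, 1, 1, 1, 1, 1, 1, 1, 9]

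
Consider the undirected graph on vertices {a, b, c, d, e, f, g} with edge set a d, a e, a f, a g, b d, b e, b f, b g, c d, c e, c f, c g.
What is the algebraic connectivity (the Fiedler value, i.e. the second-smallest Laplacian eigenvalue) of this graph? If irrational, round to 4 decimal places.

With the vertex order [a, b, c, d, e, f, g], the degrees are [4, 4, 4, 3, 3, 3, 3], giving D = diag(4, 4, 4, 3, 3, 3, 3) and L = D - A. The sorted Laplacian eigenvalues are [0, 3, 3, 3, 4, 4, 7]; the algebraic connectivity is the second entry, 3. There is one zero in the spectrum, matching the 1 component. The eigenvalues sum to 24, which equals trace(L) = 2|E|.

3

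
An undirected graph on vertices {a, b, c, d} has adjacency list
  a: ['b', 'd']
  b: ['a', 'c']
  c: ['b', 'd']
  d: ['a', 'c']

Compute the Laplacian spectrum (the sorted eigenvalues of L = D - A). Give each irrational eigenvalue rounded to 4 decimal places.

Reading degrees in the order [a, b, c, d] gives [2, 2, 2, 2]; set D = diag(2, 2, 2, 2) and form L = D - A. The multiplicity of 0 as a Laplacian eigenvalue equals the number of connected components. By the matrix-tree theorem the graph has (1/4) * product of the nonzero eigenvalues = 4 spanning trees.

[0, 2, 2, 4]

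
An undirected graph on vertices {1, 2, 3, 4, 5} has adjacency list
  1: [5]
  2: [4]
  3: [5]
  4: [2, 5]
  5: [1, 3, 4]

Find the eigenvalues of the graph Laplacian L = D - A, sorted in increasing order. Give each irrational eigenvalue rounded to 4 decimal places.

With the vertex order [1, 2, 3, 4, 5], the degrees are [1, 1, 1, 2, 3], giving D = diag(1, 1, 1, 2, 3) and L = D - A. Diagonalising L (or applying a numerical eigensolver to the 5x5 matrix) gives the spectrum above. The single zero eigenvalue shows the graph is connected. The eigenvalues sum to 8, which equals trace(L) = 2|E|.

[0, 0.5188, 1, 2.3111, 4.1701]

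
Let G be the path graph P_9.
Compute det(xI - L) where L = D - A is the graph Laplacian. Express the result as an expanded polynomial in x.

x^9 - 16x^8 + 105x^7 - 364x^6 + 715x^5 - 792x^4 + 462x^3 - 120x^2 + 9x

The graph has 9 vertices and degree multiset [2, 2, 2, 2, 2, 2, 2, 1, 1]; D is the diagonal matrix of degrees and L = D - A. Computing det(xI - L) by cofactor expansion (or equivalently via sum-over-permutations) gives x^9 - 16x^8 + 105x^7 - 364x^6 + 715x^5 - 792x^4 + 462x^3 - 120x^2 + 9x. The coefficient of x^8 equals -trace(L) = -16, matching the sum of degrees.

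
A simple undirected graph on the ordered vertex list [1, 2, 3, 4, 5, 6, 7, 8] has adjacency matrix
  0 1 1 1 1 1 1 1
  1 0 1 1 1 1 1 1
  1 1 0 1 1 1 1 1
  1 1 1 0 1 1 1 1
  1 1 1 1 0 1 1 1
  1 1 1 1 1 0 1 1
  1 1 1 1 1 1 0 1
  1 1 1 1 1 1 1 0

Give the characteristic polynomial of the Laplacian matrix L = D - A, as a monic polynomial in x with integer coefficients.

x^8 - 56x^7 + 1344x^6 - 17920x^5 + 143360x^4 - 688128x^3 + 1835008x^2 - 2097152x

Reading degrees in the order [1, 2, 3, 4, 5, 6, 7, 8] gives [7, 7, 7, 7, 7, 7, 7, 7]; set D = diag(7, 7, 7, 7, 7, 7, 7, 7) and form L = D - A. L has integer entries, so p(x) = det(xI - L) has integer coefficients. Expanding the determinant yields x^8 - 56x^7 + 1344x^6 - 17920x^5 + 143360x^4 - 688128x^3 + 1835008x^2 - 2097152x. The coefficient of x^7 equals -trace(L) = -56, matching the sum of degrees. The eigenvalues sum to 56, which equals trace(L) = 2|E|. There is one zero in the spectrum, matching the 1 component.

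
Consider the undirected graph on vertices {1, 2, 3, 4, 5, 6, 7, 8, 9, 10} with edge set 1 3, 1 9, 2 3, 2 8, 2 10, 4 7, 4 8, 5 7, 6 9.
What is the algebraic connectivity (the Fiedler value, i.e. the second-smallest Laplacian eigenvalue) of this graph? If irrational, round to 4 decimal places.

0.1206

Each diagonal entry of L is the vertex degree and each off-diagonal entry is -1 where an edge is present, 0 otherwise; in the order [1, 2, 3, 4, 5, 6, 7, 8, 9, 10] the diagonal is [2, 3, 2, 2, 1, 1, 2, 2, 2, 1]. Computing the eigenvalues of L and sorting gives [0, 0.1206, 0.3489, 1, 1, 2, 2.3473, 3.2739, 3.5321, 4.3772]. The Fiedler value lambda_2 = 0.1206 is strictly positive, so the graph is connected.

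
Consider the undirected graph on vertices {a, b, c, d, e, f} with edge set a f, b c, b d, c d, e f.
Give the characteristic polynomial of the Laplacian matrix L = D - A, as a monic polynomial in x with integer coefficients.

x^6 - 10x^5 + 36x^4 - 54x^3 + 27x^2

Reading degrees in the order [a, b, c, d, e, f] gives [1, 2, 2, 2, 1, 2]; set D = diag(1, 2, 2, 2, 1, 2) and form L = D - A. L has integer entries, so p(x) = det(xI - L) has integer coefficients. Expanding the determinant yields x^6 - 10x^5 + 36x^4 - 54x^3 + 27x^2. Since p(0) = det(-L) = 0, x divides p(x).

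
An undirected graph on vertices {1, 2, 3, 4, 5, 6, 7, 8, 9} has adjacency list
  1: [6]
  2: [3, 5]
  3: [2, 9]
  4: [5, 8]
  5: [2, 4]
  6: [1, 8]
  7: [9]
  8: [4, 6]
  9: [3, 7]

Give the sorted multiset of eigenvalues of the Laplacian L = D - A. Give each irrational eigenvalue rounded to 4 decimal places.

Reading degrees in the order [1, 2, 3, 4, 5, 6, 7, 8, 9] gives [1, 2, 2, 2, 2, 2, 1, 2, 2]; set D = diag(1, 2, 2, 2, 2, 2, 1, 2, 2) and form L = D - A. Since every row of L sums to 0, the all-ones vector is in the kernel and 0 is an eigenvalue. The single zero eigenvalue shows the graph is connected. There is one zero in the spectrum, matching the 1 component. By the matrix-tree theorem the graph has (1/9) * product of the nonzero eigenvalues = 1 spanning tree.

[0, 0.1206, 0.4679, 1, 1.6527, 2.3473, 3, 3.5321, 3.8794]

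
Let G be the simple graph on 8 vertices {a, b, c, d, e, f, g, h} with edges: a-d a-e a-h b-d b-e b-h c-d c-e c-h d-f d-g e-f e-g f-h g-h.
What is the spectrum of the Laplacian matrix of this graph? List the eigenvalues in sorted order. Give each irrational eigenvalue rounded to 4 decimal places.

[0, 3, 3, 3, 3, 5, 5, 8]

Each diagonal entry of L is the vertex degree and each off-diagonal entry is -1 where an edge is present, 0 otherwise; in the order [a, b, c, d, e, f, g, h] the diagonal is [3, 3, 3, 5, 5, 3, 3, 5]. Diagonalising L (or applying a numerical eigensolver to the 8x8 matrix) gives the spectrum above. The single zero eigenvalue shows the graph is connected. There is one zero in the spectrum, matching the 1 component.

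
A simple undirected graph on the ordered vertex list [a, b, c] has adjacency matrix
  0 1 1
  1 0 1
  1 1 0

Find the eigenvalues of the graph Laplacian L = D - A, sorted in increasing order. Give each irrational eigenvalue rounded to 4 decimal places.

[0, 3, 3]

Each diagonal entry of L is the vertex degree and each off-diagonal entry is -1 where an edge is present, 0 otherwise; in the order [a, b, c] the diagonal is [2, 2, 2]. L is symmetric positive semidefinite, so every eigenvalue is real and nonnegative. There is one zero in the spectrum, matching the 1 component.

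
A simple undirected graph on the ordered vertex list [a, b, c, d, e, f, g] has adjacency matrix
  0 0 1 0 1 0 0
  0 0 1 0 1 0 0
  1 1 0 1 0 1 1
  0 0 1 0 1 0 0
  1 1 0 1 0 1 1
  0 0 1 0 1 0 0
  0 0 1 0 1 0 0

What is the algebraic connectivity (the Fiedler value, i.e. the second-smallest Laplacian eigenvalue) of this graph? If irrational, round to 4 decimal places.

Reading degrees in the order [a, b, c, d, e, f, g] gives [2, 2, 5, 2, 5, 2, 2]; set D = diag(2, 2, 5, 2, 5, 2, 2) and form L = D - A. The smallest Laplacian eigenvalue is always 0. The next one, lambda_2 = 2, measures how hard the graph is to disconnect: larger values mean better connectivity.

2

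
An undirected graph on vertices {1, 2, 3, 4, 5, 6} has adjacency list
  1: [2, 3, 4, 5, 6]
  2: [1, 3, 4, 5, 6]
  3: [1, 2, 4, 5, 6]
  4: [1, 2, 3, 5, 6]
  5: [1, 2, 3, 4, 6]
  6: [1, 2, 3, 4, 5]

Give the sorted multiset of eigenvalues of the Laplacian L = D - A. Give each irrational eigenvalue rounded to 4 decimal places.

[0, 6, 6, 6, 6, 6]

Reading degrees in the order [1, 2, 3, 4, 5, 6] gives [5, 5, 5, 5, 5, 5]; set D = diag(5, 5, 5, 5, 5, 5) and form L = D - A. Since every row of L sums to 0, the all-ones vector is in the kernel and 0 is an eigenvalue. The single zero eigenvalue shows the graph is connected. The eigenvalues sum to 30, which equals trace(L) = 2|E|. The largest eigenvalue, 6, is at most the vertex count 6.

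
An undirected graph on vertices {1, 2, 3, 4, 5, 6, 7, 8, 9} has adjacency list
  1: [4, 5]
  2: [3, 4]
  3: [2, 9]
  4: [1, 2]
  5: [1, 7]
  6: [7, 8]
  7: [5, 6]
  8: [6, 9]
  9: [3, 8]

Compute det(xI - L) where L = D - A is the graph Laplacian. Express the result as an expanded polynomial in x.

Each diagonal entry of L is the vertex degree and each off-diagonal entry is -1 where an edge is present, 0 otherwise; in the order [1, 2, 3, 4, 5, 6, 7, 8, 9] the diagonal is [2, 2, 2, 2, 2, 2, 2, 2, 2]. L has integer entries, so p(x) = det(xI - L) has integer coefficients. Expanding the determinant yields x^9 - 18x^8 + 135x^7 - 546x^6 + 1287x^5 - 1782x^4 + 1386x^3 - 540x^2 + 81x. The coefficient of x^8 equals -trace(L) = -18, matching the sum of degrees. By the matrix-tree theorem the graph has (1/9) * product of the nonzero eigenvalues = 9 spanning trees. The eigenvalues sum to 18, which equals trace(L) = 2|E|.

x^9 - 18x^8 + 135x^7 - 546x^6 + 1287x^5 - 1782x^4 + 1386x^3 - 540x^2 + 81x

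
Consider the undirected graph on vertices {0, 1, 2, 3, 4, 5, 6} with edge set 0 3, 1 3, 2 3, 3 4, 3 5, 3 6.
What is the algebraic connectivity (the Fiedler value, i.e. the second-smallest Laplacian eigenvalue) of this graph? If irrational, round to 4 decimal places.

1

With the vertex order [0, 1, 2, 3, 4, 5, 6], the degrees are [1, 1, 1, 6, 1, 1, 1], giving D = diag(1, 1, 1, 6, 1, 1, 1) and L = D - A. Computing the eigenvalues of L and sorting gives [0, 1, 1, 1, 1, 1, 7]. The Fiedler value lambda_2 = 1 is strictly positive, so the graph is connected. By the matrix-tree theorem the graph has (1/7) * product of the nonzero eigenvalues = 1 spanning tree. The eigenvalues sum to 12, which equals trace(L) = 2|E|.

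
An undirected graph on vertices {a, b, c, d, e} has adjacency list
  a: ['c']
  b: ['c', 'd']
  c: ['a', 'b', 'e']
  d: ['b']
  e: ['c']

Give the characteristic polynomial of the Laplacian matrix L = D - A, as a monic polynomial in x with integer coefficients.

Reading degrees in the order [a, b, c, d, e] gives [1, 2, 3, 1, 1]; set D = diag(1, 2, 3, 1, 1) and form L = D - A. L has integer entries, so p(x) = det(xI - L) has integer coefficients. Expanding the determinant yields x^5 - 8x^4 + 20x^3 - 18x^2 + 5x. Since p(0) = det(-L) = 0, x divides p(x). The eigenvalues sum to 8, which equals trace(L) = 2|E|. The largest eigenvalue, 4.1701, is at most the vertex count 5.

x^5 - 8x^4 + 20x^3 - 18x^2 + 5x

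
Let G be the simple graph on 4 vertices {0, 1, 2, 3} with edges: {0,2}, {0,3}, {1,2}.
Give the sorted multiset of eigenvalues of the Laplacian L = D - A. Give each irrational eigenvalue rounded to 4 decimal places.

[0, 0.5858, 2, 3.4142]

Reading degrees in the order [0, 1, 2, 3] gives [2, 1, 2, 1]; set D = diag(2, 1, 2, 1) and form L = D - A. Diagonalising L (or applying a numerical eigensolver to the 4x4 matrix) gives the spectrum above. The single zero eigenvalue shows the graph is connected. There is one zero in the spectrum, matching the 1 component. By the matrix-tree theorem the graph has (1/4) * product of the nonzero eigenvalues = 1 spanning tree.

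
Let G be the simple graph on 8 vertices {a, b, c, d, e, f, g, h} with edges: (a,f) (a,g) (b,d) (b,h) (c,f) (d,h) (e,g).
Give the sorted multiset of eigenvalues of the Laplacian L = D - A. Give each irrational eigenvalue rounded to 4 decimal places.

Each diagonal entry of L is the vertex degree and each off-diagonal entry is -1 where an edge is present, 0 otherwise; in the order [a, b, c, d, e, f, g, h] the diagonal is [2, 2, 1, 2, 1, 2, 2, 2]. Since every row of L sums to 0, the all-ones vector is in the kernel and 0 is an eigenvalue. The 2 zero eigenvalues correspond to the 2 connected components. The eigenvalues sum to 14, which equals trace(L) = 2|E|. The largest eigenvalue, 3.6180, is at most the vertex count 8.

[0, 0, 0.3820, 1.3820, 2.6180, 3, 3, 3.6180]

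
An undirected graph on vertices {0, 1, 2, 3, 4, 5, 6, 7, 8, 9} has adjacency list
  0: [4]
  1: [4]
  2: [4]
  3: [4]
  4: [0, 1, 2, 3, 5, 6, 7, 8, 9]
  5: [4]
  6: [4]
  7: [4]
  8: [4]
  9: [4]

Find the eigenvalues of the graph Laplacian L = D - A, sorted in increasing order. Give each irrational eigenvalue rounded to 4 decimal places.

With the vertex order [0, 1, 2, 3, 4, 5, 6, 7, 8, 9], the degrees are [1, 1, 1, 1, 9, 1, 1, 1, 1, 1], giving D = diag(1, 1, 1, 1, 9, 1, 1, 1, 1, 1) and L = D - A. Since every row of L sums to 0, the all-ones vector is in the kernel and 0 is an eigenvalue.

[0, 1, 1, 1, 1, 1, 1, 1, 1, 10]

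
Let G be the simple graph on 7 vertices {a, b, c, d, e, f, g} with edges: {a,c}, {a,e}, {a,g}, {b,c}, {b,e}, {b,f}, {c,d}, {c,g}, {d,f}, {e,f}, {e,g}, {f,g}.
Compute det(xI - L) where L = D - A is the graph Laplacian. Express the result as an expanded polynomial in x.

Reading degrees in the order [a, b, c, d, e, f, g] gives [3, 3, 4, 2, 4, 4, 4]; set D = diag(3, 3, 4, 2, 4, 4, 4) and form L = D - A. Computing det(xI - L) by cofactor expansion (or equivalently via sum-over-permutations) gives x^7 - 24x^6 + 233x^5 - 1168x^4 + 3179x^3 - 4440x^2 + 2478x. The constant term is 0 because L is singular (the all-ones vector lies in its kernel). By the matrix-tree theorem the graph has (1/7) * product of the nonzero eigenvalues = 354 spanning trees.

x^7 - 24x^6 + 233x^5 - 1168x^4 + 3179x^3 - 4440x^2 + 2478x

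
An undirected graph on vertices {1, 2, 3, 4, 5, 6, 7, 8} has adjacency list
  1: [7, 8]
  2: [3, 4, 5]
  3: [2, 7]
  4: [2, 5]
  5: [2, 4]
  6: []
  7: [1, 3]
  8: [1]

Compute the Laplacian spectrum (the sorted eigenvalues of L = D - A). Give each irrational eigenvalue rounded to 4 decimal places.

Reading degrees in the order [1, 2, 3, 4, 5, 6, 7, 8] gives [2, 3, 2, 2, 2, 0, 2, 1]; set D = diag(2, 3, 2, 2, 2, 0, 2, 1) and form L = D - A. L is symmetric positive semidefinite, so every eigenvalue is real and nonnegative. The 2 zero eigenvalues correspond to the 2 connected components. The eigenvalues sum to 14, which equals trace(L) = 2|E|.

[0, 0, 0.2254, 1, 2.1859, 3, 3.3604, 4.2283]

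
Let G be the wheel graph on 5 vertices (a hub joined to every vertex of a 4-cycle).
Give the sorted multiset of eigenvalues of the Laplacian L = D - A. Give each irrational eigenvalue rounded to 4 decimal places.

The graph has 5 vertices and degree multiset [4, 3, 3, 3, 3]; D is the diagonal matrix of degrees and L = D - A. The multiplicity of 0 as a Laplacian eigenvalue equals the number of connected components. The eigenvalues sum to 16, which equals trace(L) = 2|E|. By the matrix-tree theorem the graph has (1/5) * product of the nonzero eigenvalues = 45 spanning trees.

[0, 3, 3, 5, 5]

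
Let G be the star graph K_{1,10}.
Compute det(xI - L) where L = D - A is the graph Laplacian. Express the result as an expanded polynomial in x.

x^11 - 20x^10 + 135x^9 - 480x^8 + 1050x^7 - 1512x^6 + 1470x^5 - 960x^4 + 405x^3 - 100x^2 + 11x

The graph has 11 vertices and degree multiset [10, 1, 1, 1, 1, 1, 1, 1, 1, 1, 1]; D is the diagonal matrix of degrees and L = D - A. L has integer entries, so p(x) = det(xI - L) has integer coefficients. Expanding the determinant yields x^11 - 20x^10 + 135x^9 - 480x^8 + 1050x^7 - 1512x^6 + 1470x^5 - 960x^4 + 405x^3 - 100x^2 + 11x. The coefficient of x^10 equals -trace(L) = -20, matching the sum of degrees. There is one zero in the spectrum, matching the 1 component.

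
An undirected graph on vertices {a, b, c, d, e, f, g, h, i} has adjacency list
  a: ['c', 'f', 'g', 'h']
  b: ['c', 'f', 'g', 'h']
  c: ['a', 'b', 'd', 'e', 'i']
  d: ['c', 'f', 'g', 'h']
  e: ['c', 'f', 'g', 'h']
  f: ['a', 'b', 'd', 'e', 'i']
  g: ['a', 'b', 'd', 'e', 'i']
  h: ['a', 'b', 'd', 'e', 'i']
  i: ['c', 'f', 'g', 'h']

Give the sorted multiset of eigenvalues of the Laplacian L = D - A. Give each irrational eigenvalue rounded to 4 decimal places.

Each diagonal entry of L is the vertex degree and each off-diagonal entry is -1 where an edge is present, 0 otherwise; in the order [a, b, c, d, e, f, g, h, i] the diagonal is [4, 4, 5, 4, 4, 5, 5, 5, 4]. Diagonalising L (or applying a numerical eigensolver to the 9x9 matrix) gives the spectrum above. The largest eigenvalue, 9, is at most the vertex count 9. There is one zero in the spectrum, matching the 1 component.

[0, 4, 4, 4, 4, 5, 5, 5, 9]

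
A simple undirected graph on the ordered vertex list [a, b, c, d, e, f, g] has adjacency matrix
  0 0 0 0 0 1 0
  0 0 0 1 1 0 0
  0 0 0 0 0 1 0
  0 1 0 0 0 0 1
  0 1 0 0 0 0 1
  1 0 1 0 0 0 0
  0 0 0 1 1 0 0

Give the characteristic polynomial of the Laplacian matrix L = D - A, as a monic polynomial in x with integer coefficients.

Each diagonal entry of L is the vertex degree and each off-diagonal entry is -1 where an edge is present, 0 otherwise; in the order [a, b, c, d, e, f, g] the diagonal is [1, 2, 1, 2, 2, 2, 2]. Computing det(xI - L) by cofactor expansion (or equivalently via sum-over-permutations) gives x^7 - 12x^6 + 55x^5 - 120x^4 + 124x^3 - 48x^2. The coefficient of x^6 equals -trace(L) = -12, matching the sum of degrees. The eigenvalues sum to 12, which equals trace(L) = 2|E|.

x^7 - 12x^6 + 55x^5 - 120x^4 + 124x^3 - 48x^2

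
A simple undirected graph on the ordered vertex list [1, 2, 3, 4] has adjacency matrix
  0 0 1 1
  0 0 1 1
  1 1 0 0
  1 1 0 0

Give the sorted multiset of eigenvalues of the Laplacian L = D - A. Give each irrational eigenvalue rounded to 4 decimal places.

[0, 2, 2, 4]

With the vertex order [1, 2, 3, 4], the degrees are [2, 2, 2, 2], giving D = diag(2, 2, 2, 2) and L = D - A. The multiplicity of 0 as a Laplacian eigenvalue equals the number of connected components. The eigenvalues sum to 8, which equals trace(L) = 2|E|.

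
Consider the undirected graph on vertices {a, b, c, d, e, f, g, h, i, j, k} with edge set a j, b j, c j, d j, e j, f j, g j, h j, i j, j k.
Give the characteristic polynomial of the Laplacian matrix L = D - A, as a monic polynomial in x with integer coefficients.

x^11 - 20x^10 + 135x^9 - 480x^8 + 1050x^7 - 1512x^6 + 1470x^5 - 960x^4 + 405x^3 - 100x^2 + 11x

With the vertex order [a, b, c, d, e, f, g, h, i, j, k], the degrees are [1, 1, 1, 1, 1, 1, 1, 1, 1, 10, 1], giving D = diag(1, 1, 1, 1, 1, 1, 1, 1, 1, 10, 1) and L = D - A. L has integer entries, so p(x) = det(xI - L) has integer coefficients. Expanding the determinant yields x^11 - 20x^10 + 135x^9 - 480x^8 + 1050x^7 - 1512x^6 + 1470x^5 - 960x^4 + 405x^3 - 100x^2 + 11x. The constant term is 0 because L is singular (the all-ones vector lies in its kernel). The eigenvalues sum to 20, which equals trace(L) = 2|E|.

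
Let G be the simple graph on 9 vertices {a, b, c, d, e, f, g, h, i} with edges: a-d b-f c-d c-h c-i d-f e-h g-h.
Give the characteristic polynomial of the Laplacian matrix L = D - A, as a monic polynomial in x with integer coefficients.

x^9 - 16x^8 + 102x^7 - 334x^6 + 606x^5 - 616x^4 + 340x^3 - 92x^2 + 9x

With the vertex order [a, b, c, d, e, f, g, h, i], the degrees are [1, 1, 3, 3, 1, 2, 1, 3, 1], giving D = diag(1, 1, 3, 3, 1, 2, 1, 3, 1) and L = D - A. Computing det(xI - L) by cofactor expansion (or equivalently via sum-over-permutations) gives x^9 - 16x^8 + 102x^7 - 334x^6 + 606x^5 - 616x^4 + 340x^3 - 92x^2 + 9x. The coefficient of x^8 equals -trace(L) = -16, matching the sum of degrees. There is one zero in the spectrum, matching the 1 component. The largest eigenvalue, 4.8468, is at most the vertex count 9.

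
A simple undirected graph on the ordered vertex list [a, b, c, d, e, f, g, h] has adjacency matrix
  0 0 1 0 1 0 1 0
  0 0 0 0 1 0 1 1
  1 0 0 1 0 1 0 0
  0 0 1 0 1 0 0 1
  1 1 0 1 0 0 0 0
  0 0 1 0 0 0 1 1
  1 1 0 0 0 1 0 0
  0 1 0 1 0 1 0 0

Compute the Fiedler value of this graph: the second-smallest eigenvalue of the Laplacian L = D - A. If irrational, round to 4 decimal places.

Reading degrees in the order [a, b, c, d, e, f, g, h] gives [3, 3, 3, 3, 3, 3, 3, 3]; set D = diag(3, 3, 3, 3, 3, 3, 3, 3) and form L = D - A. Computing the eigenvalues of L and sorting gives [0, 2, 2, 2, 4, 4, 4, 6]. The Fiedler value lambda_2 = 2 is strictly positive, so the graph is connected. By the matrix-tree theorem the graph has (1/8) * product of the nonzero eigenvalues = 384 spanning trees.

2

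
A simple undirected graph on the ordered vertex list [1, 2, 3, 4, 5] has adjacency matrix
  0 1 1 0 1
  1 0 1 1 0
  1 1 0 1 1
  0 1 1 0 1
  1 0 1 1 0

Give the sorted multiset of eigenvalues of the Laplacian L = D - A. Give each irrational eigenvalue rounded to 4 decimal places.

Each diagonal entry of L is the vertex degree and each off-diagonal entry is -1 where an edge is present, 0 otherwise; in the order [1, 2, 3, 4, 5] the diagonal is [3, 3, 4, 3, 3]. The multiplicity of 0 as a Laplacian eigenvalue equals the number of connected components. The single zero eigenvalue shows the graph is connected. There is one zero in the spectrum, matching the 1 component. The largest eigenvalue, 5, is at most the vertex count 5.

[0, 3, 3, 5, 5]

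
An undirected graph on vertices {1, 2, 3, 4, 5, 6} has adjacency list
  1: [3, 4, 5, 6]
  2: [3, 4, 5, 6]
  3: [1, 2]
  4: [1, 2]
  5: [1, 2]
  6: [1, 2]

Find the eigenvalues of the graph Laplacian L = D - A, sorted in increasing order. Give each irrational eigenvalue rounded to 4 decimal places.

Reading degrees in the order [1, 2, 3, 4, 5, 6] gives [4, 4, 2, 2, 2, 2]; set D = diag(4, 4, 2, 2, 2, 2) and form L = D - A. L is symmetric positive semidefinite, so every eigenvalue is real and nonnegative. There is one zero in the spectrum, matching the 1 component.

[0, 2, 2, 2, 4, 6]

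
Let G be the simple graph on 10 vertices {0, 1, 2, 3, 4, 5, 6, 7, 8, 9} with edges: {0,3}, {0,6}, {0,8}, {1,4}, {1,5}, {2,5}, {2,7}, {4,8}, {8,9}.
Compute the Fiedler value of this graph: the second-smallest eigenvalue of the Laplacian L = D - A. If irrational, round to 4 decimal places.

With the vertex order [0, 1, 2, 3, 4, 5, 6, 7, 8, 9], the degrees are [3, 2, 2, 1, 2, 2, 1, 1, 3, 1], giving D = diag(3, 2, 2, 1, 2, 2, 1, 1, 3, 1) and L = D - A. The sorted Laplacian eigenvalues are [0, 0.1236, 0.4790, 0.7723, 1, 1.5904, 2.5350, 3.1669, 3.6885, 4.6442]; the algebraic connectivity is the second entry, 0.1236. By the matrix-tree theorem the graph has (1/10) * product of the nonzero eigenvalues = 1 spanning tree. The eigenvalues sum to 18, which equals trace(L) = 2|E|.

0.1236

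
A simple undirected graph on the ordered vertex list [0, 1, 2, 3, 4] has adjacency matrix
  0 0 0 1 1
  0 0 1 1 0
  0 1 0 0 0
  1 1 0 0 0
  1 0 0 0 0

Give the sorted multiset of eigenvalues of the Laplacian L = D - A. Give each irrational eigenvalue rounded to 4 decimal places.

Reading degrees in the order [0, 1, 2, 3, 4] gives [2, 2, 1, 2, 1]; set D = diag(2, 2, 1, 2, 1) and form L = D - A. The multiplicity of 0 as a Laplacian eigenvalue equals the number of connected components. The largest eigenvalue, 3.6180, is at most the vertex count 5.

[0, 0.3820, 1.3820, 2.6180, 3.6180]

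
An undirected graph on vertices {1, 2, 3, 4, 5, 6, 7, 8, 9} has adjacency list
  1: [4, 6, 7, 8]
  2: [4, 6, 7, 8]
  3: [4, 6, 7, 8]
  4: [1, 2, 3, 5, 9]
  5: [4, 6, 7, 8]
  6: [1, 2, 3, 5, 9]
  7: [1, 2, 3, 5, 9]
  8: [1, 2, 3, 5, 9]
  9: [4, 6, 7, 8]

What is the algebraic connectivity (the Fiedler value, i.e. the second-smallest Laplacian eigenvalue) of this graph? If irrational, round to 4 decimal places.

With the vertex order [1, 2, 3, 4, 5, 6, 7, 8, 9], the degrees are [4, 4, 4, 5, 4, 5, 5, 5, 4], giving D = diag(4, 4, 4, 5, 4, 5, 5, 5, 4) and L = D - A. The smallest Laplacian eigenvalue is always 0. The next one, lambda_2 = 4, measures how hard the graph is to disconnect: larger values mean better connectivity. The eigenvalues sum to 40, which equals trace(L) = 2|E|. There is one zero in the spectrum, matching the 1 component.

4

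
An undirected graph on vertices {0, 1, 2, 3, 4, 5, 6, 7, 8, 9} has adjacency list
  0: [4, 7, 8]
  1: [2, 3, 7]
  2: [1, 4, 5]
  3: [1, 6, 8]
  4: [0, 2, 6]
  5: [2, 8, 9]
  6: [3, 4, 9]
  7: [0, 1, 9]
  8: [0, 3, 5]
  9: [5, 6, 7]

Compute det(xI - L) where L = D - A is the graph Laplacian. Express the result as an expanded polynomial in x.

x^10 - 30x^9 + 390x^8 - 2880x^7 + 13305x^6 - 39882x^5 + 77640x^4 - 94800x^3 + 66000x^2 - 20000x

With the vertex order [0, 1, 2, 3, 4, 5, 6, 7, 8, 9], the degrees are [3, 3, 3, 3, 3, 3, 3, 3, 3, 3], giving D = diag(3, 3, 3, 3, 3, 3, 3, 3, 3, 3) and L = D - A. L has integer entries, so p(x) = det(xI - L) has integer coefficients. Expanding the determinant yields x^10 - 30x^9 + 390x^8 - 2880x^7 + 13305x^6 - 39882x^5 + 77640x^4 - 94800x^3 + 66000x^2 - 20000x. Since p(0) = det(-L) = 0, x divides p(x). The eigenvalues sum to 30, which equals trace(L) = 2|E|.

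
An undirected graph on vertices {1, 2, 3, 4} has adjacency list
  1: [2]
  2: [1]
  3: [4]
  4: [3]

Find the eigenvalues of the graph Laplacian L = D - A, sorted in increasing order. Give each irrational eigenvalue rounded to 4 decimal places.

Each diagonal entry of L is the vertex degree and each off-diagonal entry is -1 where an edge is present, 0 otherwise; in the order [1, 2, 3, 4] the diagonal is [1, 1, 1, 1]. The multiplicity of 0 as a Laplacian eigenvalue equals the number of connected components. The 2 zero eigenvalues correspond to the 2 connected components. There are 2 zeros in the spectrum, matching the 2 components. The eigenvalues sum to 4, which equals trace(L) = 2|E|.

[0, 0, 2, 2]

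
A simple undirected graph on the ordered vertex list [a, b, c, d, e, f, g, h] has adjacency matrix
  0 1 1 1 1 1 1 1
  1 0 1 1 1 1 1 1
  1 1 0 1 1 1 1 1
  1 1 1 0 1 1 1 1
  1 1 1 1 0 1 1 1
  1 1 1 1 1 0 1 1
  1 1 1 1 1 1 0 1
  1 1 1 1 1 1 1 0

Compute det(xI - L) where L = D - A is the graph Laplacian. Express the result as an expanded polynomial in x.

Reading degrees in the order [a, b, c, d, e, f, g, h] gives [7, 7, 7, 7, 7, 7, 7, 7]; set D = diag(7, 7, 7, 7, 7, 7, 7, 7) and form L = D - A. L has integer entries, so p(x) = det(xI - L) has integer coefficients. Expanding the determinant yields x^8 - 56x^7 + 1344x^6 - 17920x^5 + 143360x^4 - 688128x^3 + 1835008x^2 - 2097152x. Since p(0) = det(-L) = 0, x divides p(x). The eigenvalues sum to 56, which equals trace(L) = 2|E|.

x^8 - 56x^7 + 1344x^6 - 17920x^5 + 143360x^4 - 688128x^3 + 1835008x^2 - 2097152x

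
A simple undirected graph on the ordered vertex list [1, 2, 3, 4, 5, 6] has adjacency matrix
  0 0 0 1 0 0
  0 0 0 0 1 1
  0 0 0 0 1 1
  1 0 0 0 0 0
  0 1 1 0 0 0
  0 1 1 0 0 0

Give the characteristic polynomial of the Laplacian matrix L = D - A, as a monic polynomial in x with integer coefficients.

x^6 - 10x^5 + 36x^4 - 56x^3 + 32x^2

With the vertex order [1, 2, 3, 4, 5, 6], the degrees are [1, 2, 2, 1, 2, 2], giving D = diag(1, 2, 2, 1, 2, 2) and L = D - A. Computing det(xI - L) by cofactor expansion (or equivalently via sum-over-permutations) gives x^6 - 10x^5 + 36x^4 - 56x^3 + 32x^2. Since p(0) = det(-L) = 0, x divides p(x). The largest eigenvalue, 4, is at most the vertex count 6.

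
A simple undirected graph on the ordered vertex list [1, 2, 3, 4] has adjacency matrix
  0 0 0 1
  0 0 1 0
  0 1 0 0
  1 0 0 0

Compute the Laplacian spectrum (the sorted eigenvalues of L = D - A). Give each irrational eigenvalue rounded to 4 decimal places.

[0, 0, 2, 2]

Each diagonal entry of L is the vertex degree and each off-diagonal entry is -1 where an edge is present, 0 otherwise; in the order [1, 2, 3, 4] the diagonal is [1, 1, 1, 1]. The multiplicity of 0 as a Laplacian eigenvalue equals the number of connected components. The 2 zero eigenvalues correspond to the 2 connected components. The largest eigenvalue, 2, is at most the vertex count 4.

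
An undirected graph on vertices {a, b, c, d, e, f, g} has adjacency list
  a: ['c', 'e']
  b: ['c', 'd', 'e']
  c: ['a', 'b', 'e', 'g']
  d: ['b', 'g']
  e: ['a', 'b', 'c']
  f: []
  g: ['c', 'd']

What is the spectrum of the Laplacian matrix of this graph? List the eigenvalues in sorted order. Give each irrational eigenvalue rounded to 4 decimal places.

With the vertex order [a, b, c, d, e, f, g], the degrees are [2, 3, 4, 2, 3, 0, 2], giving D = diag(2, 3, 4, 2, 3, 0, 2) and L = D - A. Since every row of L sums to 0, the all-ones vector is in the kernel and 0 is an eigenvalue. The 2 zero eigenvalues correspond to the 2 connected components. The largest eigenvalue, 5.2784, is at most the vertex count 7. The eigenvalues sum to 16, which equals trace(L) = 2|E|.

[0, 0, 1.1088, 2.2954, 3, 4.3174, 5.2784]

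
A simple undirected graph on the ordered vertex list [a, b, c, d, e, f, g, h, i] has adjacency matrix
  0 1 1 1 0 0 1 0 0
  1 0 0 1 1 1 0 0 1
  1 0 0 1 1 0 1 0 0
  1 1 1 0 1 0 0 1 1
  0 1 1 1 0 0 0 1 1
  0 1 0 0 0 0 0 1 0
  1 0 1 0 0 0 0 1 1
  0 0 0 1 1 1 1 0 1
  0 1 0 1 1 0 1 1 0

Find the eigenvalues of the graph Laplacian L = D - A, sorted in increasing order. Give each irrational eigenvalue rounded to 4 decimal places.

Reading degrees in the order [a, b, c, d, e, f, g, h, i] gives [4, 5, 4, 6, 5, 2, 4, 5, 5]; set D = diag(4, 5, 4, 6, 5, 2, 4, 5, 5) and form L = D - A. Since every row of L sums to 0, the all-ones vector is in the kernel and 0 is an eigenvalue. The single zero eigenvalue shows the graph is connected. The largest eigenvalue, 7.5882, is at most the vertex count 9. By the matrix-tree theorem the graph has (1/9) * product of the nonzero eigenvalues = 21307 spanning trees.

[0, 1.7570, 3.3906, 3.7915, 4.4075, 5.6570, 6.4368, 6.9714, 7.5882]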